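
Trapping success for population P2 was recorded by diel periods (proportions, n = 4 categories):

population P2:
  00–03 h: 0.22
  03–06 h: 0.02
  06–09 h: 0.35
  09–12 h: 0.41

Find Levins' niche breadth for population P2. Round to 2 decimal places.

Σpᵢ² = 0.22² + 0.02² + 0.35² + 0.41² = 0.0484 + 0.0004 + 0.1225 + 0.1681 = 0.3394
B = 1 / 0.3394 = 2.9464

2.95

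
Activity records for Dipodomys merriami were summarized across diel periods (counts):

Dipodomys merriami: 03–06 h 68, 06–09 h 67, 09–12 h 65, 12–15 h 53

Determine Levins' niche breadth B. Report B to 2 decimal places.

Proportions for Dipodomys merriami (n=253): 68/253=0.2688, 67/253=0.2648, 65/253=0.2569, 53/253=0.2095
Σpᵢ² = 0.2688² + 0.2648² + 0.2569² + 0.2095² = 0.072253 + 0.070119 + 0.065998 + 0.043890 = 0.252260
B = 1 / 0.252260 = 3.9642

3.96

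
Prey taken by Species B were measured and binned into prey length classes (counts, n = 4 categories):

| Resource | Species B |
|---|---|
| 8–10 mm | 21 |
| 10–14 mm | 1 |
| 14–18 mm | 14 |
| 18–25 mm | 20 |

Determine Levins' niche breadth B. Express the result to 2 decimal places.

Proportions for Species B (n=56): 21/56=0.3750, 1/56=0.0179, 14/56=0.2500, 20/56=0.3571
Σpᵢ² = 0.3750² + 0.0179² + 0.2500² + 0.3571² = 0.140625 + 0.000320 + 0.062500 + 0.127520 = 0.330965
B = 1 / 0.330965 = 3.0215

3.02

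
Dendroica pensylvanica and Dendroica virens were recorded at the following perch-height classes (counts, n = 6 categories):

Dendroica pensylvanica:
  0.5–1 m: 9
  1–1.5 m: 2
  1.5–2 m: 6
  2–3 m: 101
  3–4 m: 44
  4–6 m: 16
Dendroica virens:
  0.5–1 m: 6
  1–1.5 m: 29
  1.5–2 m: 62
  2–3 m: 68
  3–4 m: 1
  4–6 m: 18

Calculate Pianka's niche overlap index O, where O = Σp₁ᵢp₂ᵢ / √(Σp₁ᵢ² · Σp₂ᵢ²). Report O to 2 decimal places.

Proportions for Dendroica pensylvanica (n=178): 9/178=0.0506, 2/178=0.0112, 6/178=0.0337, 101/178=0.5674, 44/178=0.2472, 16/178=0.0899
Proportions for Dendroica virens (n=184): 6/184=0.0326, 29/184=0.1576, 62/184=0.3370, 68/184=0.3696, 1/184=0.0054, 18/184=0.0978
Σ p₁ᵢp₂ᵢ = 0.001650 + 0.001765 + 0.011357 + 0.209711 + 0.001335 + 0.008792 = 0.234610
Σp_1ᵢ² = 0.0506² + 0.0112² + 0.0337² + 0.5674² + 0.2472² + 0.0899² = 0.002560 + 0.000125 + 0.001136 + 0.321943 + 0.061108 + 0.008082 = 0.394954
Σp_2ᵢ² = 0.0326² + 0.1576² + 0.3370² + 0.3696² + 0.0054² + 0.0978² = 0.001063 + 0.024838 + 0.113569 + 0.136604 + 0.000029 + 0.009565 = 0.285668
O = 0.234610 / √(0.394954 × 0.285668) = 0.234610 / 0.3358954 = 0.6985

0.70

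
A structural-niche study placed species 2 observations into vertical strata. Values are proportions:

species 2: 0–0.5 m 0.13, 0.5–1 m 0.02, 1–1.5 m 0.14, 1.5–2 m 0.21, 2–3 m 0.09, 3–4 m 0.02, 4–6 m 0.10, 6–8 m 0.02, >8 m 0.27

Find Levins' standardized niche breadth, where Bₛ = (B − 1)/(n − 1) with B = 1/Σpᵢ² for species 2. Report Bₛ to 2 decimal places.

0.60

Σpᵢ² = 0.13² + 0.02² + 0.14² + 0.21² + 0.09² + 0.02² + 0.10² + 0.02² + 0.27² = 0.0169 + 0.0004 + 0.0196 + 0.0441 + 0.0081 + 0.0004 + 0.0100 + 0.0004 + 0.0729 = 0.1728
B = 1 / 0.1728 = 5.7870
Bₛ = (B − 1)/(n − 1) = (5.7870 − 1)/(9 − 1) = 4.7870/8 = 0.5984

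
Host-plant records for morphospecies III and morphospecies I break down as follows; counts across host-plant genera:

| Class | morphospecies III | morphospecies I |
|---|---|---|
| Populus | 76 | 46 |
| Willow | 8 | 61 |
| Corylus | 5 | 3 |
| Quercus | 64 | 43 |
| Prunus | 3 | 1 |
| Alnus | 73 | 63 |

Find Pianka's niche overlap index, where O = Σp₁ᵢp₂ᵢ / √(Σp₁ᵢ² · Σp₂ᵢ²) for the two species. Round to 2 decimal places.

0.85

Proportions for morphospecies III (n=229): 76/229=0.3319, 8/229=0.0349, 5/229=0.0218, 64/229=0.2795, 3/229=0.0131, 73/229=0.3188
Proportions for morphospecies I (n=217): 46/217=0.2120, 61/217=0.2811, 3/217=0.0138, 43/217=0.1982, 1/217=0.0046, 63/217=0.2903
Σ p₁ᵢp₂ᵢ = 0.070363 + 0.009810 + 0.000301 + 0.055397 + 0.000060 + 0.092548 = 0.228479
Σp_1ᵢ² = 0.3319² + 0.0349² + 0.0218² + 0.2795² + 0.0131² + 0.3188² = 0.110158 + 0.001218 + 0.000475 + 0.078120 + 0.000172 + 0.101633 = 0.291776
Σp_2ᵢ² = 0.2120² + 0.2811² + 0.0138² + 0.1982² + 0.0046² + 0.2903² = 0.044944 + 0.079017 + 0.000190 + 0.039283 + 0.000021 + 0.084274 = 0.247729
O = 0.228479 / √(0.291776 × 0.247729) = 0.228479 / 0.2688520 = 0.8498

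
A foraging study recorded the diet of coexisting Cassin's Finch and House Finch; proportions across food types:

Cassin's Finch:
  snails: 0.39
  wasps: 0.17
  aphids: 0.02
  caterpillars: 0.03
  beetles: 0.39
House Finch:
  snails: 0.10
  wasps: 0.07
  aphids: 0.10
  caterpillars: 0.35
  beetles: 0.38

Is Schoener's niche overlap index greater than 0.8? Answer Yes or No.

Σ|p₁ᵢ − p₂ᵢ| = 0.29 + 0.10 + 0.08 + 0.32 + 0.01 = 0.80
D = 1 − ½ × 0.80 = 1 − 0.400 = 0.6000
D = 0.6000 < 0.8 → No.

No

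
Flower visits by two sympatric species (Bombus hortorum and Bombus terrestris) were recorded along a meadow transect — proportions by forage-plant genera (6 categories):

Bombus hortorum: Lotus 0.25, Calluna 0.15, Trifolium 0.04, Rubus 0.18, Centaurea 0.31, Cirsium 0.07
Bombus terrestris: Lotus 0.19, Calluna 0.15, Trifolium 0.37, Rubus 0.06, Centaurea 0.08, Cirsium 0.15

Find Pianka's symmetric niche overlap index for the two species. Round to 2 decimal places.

Σ p₁ᵢp₂ᵢ = 0.0475 + 0.0225 + 0.0148 + 0.0108 + 0.0248 + 0.0105 = 0.1309
Σp_1ᵢ² = 0.25² + 0.15² + 0.04² + 0.18² + 0.31² + 0.07² = 0.0625 + 0.0225 + 0.0016 + 0.0324 + 0.0961 + 0.0049 = 0.2200
Σp_2ᵢ² = 0.19² + 0.15² + 0.37² + 0.06² + 0.08² + 0.15² = 0.0361 + 0.0225 + 0.1369 + 0.0036 + 0.0064 + 0.0225 = 0.2280
O = 0.1309 / √(0.2200 × 0.2280) = 0.1309 / 0.22396 = 0.5845

0.58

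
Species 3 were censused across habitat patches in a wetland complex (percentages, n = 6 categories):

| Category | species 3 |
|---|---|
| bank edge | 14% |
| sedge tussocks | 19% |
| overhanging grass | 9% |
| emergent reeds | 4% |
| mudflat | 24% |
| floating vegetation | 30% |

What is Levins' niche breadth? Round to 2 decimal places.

4.69

Convert percentages to proportions (divide by 100).
Σpᵢ² = 0.14² + 0.19² + 0.09² + 0.04² + 0.24² + 0.30² = 0.0196 + 0.0361 + 0.0081 + 0.0016 + 0.0576 + 0.0900 = 0.2130
B = 1 / 0.2130 = 4.6948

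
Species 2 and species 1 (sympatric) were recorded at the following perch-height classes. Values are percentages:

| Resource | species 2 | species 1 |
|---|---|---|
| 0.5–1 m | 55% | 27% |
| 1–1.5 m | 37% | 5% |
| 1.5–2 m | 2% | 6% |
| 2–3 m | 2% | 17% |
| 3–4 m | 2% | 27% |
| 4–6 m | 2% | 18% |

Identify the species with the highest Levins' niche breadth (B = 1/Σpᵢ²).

species 1

Convert percentages to proportions (divide by 100).
Σp_2ᵢ² = 0.55² + 0.37² + 0.02² + 0.02² + 0.02² + 0.02² = 0.3025 + 0.1369 + 0.0004 + 0.0004 + 0.0004 + 0.0004 = 0.4410
B_2 = 1 / 0.4410 = 2.2676
Σp_1ᵢ² = 0.27² + 0.05² + 0.06² + 0.17² + 0.27² + 0.18² = 0.0729 + 0.0025 + 0.0036 + 0.0289 + 0.0729 + 0.0324 = 0.2132
B_1 = 1 / 0.2132 = 4.6904
Highest B → broadest niche (most generalist): species 1 (B = 4.69).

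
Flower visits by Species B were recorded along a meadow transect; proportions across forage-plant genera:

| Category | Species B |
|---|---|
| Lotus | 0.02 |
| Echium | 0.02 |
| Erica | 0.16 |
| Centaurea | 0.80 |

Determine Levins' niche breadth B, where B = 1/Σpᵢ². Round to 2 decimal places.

1.50

Σpᵢ² = 0.02² + 0.02² + 0.16² + 0.80² = 0.0004 + 0.0004 + 0.0256 + 0.6400 = 0.6664
B = 1 / 0.6664 = 1.5006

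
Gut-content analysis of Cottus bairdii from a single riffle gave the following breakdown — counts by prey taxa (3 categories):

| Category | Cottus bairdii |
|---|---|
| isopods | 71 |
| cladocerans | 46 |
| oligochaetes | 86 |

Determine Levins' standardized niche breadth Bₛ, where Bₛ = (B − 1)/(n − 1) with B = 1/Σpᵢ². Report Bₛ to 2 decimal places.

Proportions for Cottus bairdii (n=203): 71/203=0.3498, 46/203=0.2266, 86/203=0.4236
Σpᵢ² = 0.3498² + 0.2266² + 0.4236² = 0.122360 + 0.051348 + 0.179437 = 0.353145
B = 1 / 0.353145 = 2.8317
Bₛ = (B − 1)/(n − 1) = (2.8317 − 1)/(3 − 1) = 1.8317/2 = 0.9159

0.92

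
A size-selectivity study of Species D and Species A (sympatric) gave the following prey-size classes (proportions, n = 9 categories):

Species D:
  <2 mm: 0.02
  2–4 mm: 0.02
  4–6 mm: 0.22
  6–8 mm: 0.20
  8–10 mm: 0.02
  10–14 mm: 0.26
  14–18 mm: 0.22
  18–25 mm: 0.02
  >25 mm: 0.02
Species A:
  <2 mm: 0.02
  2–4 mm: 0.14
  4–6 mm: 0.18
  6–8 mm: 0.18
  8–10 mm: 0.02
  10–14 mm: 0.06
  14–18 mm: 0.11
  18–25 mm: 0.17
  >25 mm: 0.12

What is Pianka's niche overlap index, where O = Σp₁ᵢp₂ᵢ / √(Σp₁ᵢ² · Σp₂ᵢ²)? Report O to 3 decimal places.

0.723

Σ p₁ᵢp₂ᵢ = 0.0004 + 0.0028 + 0.0396 + 0.0360 + 0.0004 + 0.0156 + 0.0242 + 0.0034 + 0.0024 = 0.1248
Σp_1ᵢ² = 0.02² + 0.02² + 0.22² + 0.20² + 0.02² + 0.26² + 0.22² + 0.02² + 0.02² = 0.0004 + 0.0004 + 0.0484 + 0.0400 + 0.0004 + 0.0676 + 0.0484 + 0.0004 + 0.0004 = 0.2064
Σp_2ᵢ² = 0.02² + 0.14² + 0.18² + 0.18² + 0.02² + 0.06² + 0.11² + 0.17² + 0.12² = 0.0004 + 0.0196 + 0.0324 + 0.0324 + 0.0004 + 0.0036 + 0.0121 + 0.0289 + 0.0144 = 0.1442
O = 0.1248 / √(0.2064 × 0.1442) = 0.1248 / 0.172519 = 0.72340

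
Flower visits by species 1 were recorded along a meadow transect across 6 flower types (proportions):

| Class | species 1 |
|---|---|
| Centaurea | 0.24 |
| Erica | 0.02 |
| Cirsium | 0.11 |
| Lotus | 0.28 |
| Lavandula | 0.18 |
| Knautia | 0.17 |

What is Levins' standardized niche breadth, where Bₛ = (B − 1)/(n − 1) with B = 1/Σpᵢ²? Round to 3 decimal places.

Σpᵢ² = 0.24² + 0.02² + 0.11² + 0.28² + 0.18² + 0.17² = 0.0576 + 0.0004 + 0.0121 + 0.0784 + 0.0324 + 0.0289 = 0.2098
B = 1 / 0.2098 = 4.76644
Bₛ = (B − 1)/(n − 1) = (4.76644 − 1)/(6 − 1) = 3.76644/5 = 0.75329

0.753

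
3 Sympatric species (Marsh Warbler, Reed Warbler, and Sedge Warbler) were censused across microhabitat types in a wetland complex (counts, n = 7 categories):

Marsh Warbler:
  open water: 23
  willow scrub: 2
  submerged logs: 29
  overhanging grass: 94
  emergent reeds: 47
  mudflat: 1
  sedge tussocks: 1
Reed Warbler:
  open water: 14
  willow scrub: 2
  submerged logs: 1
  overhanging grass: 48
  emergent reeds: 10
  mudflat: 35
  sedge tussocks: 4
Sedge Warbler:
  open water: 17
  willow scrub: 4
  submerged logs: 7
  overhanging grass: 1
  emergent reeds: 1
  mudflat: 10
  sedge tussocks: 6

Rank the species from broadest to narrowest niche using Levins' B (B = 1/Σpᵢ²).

Sedge Warbler > Reed Warbler > Marsh Warbler

Proportions for Marsh Warbler (n=197): 23/197=0.1168, 2/197=0.0102, 29/197=0.1472, 94/197=0.4772, 47/197=0.2386, 1/197=0.0051, 1/197=0.0051
Proportions for Reed Warbler (n=114): 14/114=0.1228, 2/114=0.0175, 1/114=0.0088, 48/114=0.4211, 10/114=0.0877, 35/114=0.3070, 4/114=0.0351
Proportions for Sedge Warbler (n=46): 17/46=0.3696, 4/46=0.0870, 7/46=0.1522, 1/46=0.0217, 1/46=0.0217, 10/46=0.2174, 6/46=0.1304
Σp_Marsᵢ² = 0.1168² + 0.0102² + 0.1472² + 0.4772² + 0.2386² + 0.0051² + 0.0051² = 0.013642 + 0.000104 + 0.021668 + 0.227720 + 0.056930 + 0.000026 + 0.000026 = 0.320116
B_Mars = 1 / 0.320116 = 3.1239
Σp_Reedᵢ² = 0.1228² + 0.0175² + 0.0088² + 0.4211² + 0.0877² + 0.3070² + 0.0351² = 0.015080 + 0.000306 + 0.000077 + 0.177325 + 0.007691 + 0.094249 + 0.001232 = 0.295960
B_Reed = 1 / 0.295960 = 3.3788
Σp_Sedgᵢ² = 0.3696² + 0.0870² + 0.1522² + 0.0217² + 0.0217² + 0.2174² + 0.1304² = 0.136604 + 0.007569 + 0.023165 + 0.000471 + 0.000471 + 0.047263 + 0.017004 = 0.232547
B_Sedg = 1 / 0.232547 = 4.3002
Ranking by B (broadest → narrowest): Sedge Warbler (4.30) > Reed Warbler (3.38) > Marsh Warbler (3.12)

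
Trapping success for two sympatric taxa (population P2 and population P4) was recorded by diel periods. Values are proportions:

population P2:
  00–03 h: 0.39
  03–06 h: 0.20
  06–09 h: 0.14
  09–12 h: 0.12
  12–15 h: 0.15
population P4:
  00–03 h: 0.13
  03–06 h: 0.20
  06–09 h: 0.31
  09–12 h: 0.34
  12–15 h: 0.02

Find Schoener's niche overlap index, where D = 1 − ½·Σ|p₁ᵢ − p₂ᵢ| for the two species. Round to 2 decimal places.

Σ|p₁ᵢ − p₂ᵢ| = 0.26 + 0.00 + 0.17 + 0.22 + 0.13 = 0.78
D = 1 − ½ × 0.78 = 1 − 0.390 = 0.6100

0.61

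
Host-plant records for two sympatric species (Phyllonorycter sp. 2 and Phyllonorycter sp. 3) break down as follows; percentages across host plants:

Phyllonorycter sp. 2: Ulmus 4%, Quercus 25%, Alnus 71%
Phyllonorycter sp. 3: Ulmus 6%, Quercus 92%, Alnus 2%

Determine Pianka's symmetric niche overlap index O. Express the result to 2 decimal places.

Convert percentages to proportions (divide by 100).
Σ p₁ᵢp₂ᵢ = 0.0024 + 0.2300 + 0.0142 = 0.2466
Σp_1ᵢ² = 0.04² + 0.25² + 0.71² = 0.0016 + 0.0625 + 0.5041 = 0.5682
Σp_2ᵢ² = 0.06² + 0.92² + 0.02² = 0.0036 + 0.8464 + 0.0004 = 0.8504
O = 0.2466 / √(0.5682 × 0.8504) = 0.2466 / 0.69512 = 0.3548

0.35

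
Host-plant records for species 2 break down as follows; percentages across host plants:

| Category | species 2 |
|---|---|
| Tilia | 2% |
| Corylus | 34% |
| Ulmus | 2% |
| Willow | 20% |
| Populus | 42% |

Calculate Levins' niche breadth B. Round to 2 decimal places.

3.00

Convert percentages to proportions (divide by 100).
Σpᵢ² = 0.02² + 0.34² + 0.02² + 0.20² + 0.42² = 0.0004 + 0.1156 + 0.0004 + 0.0400 + 0.1764 = 0.3328
B = 1 / 0.3328 = 3.0048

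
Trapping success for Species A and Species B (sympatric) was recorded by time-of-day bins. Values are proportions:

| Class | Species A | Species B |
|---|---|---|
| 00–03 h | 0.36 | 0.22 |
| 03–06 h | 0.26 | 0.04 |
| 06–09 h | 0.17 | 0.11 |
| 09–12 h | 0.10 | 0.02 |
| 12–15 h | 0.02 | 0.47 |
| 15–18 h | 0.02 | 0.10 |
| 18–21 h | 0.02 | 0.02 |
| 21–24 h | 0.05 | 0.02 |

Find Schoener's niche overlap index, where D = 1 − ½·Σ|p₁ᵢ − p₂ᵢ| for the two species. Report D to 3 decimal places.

Σ|p₁ᵢ − p₂ᵢ| = 0.14 + 0.22 + 0.06 + 0.08 + 0.45 + 0.08 + 0.00 + 0.03 = 1.06
D = 1 − ½ × 1.06 = 1 − 0.530 = 0.47000

0.470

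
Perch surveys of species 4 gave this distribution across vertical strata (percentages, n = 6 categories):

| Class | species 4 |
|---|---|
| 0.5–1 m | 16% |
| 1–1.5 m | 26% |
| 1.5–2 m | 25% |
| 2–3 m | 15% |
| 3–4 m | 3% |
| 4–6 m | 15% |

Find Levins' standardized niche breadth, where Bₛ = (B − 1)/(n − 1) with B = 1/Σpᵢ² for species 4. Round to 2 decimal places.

0.79

Convert percentages to proportions (divide by 100).
Σpᵢ² = 0.16² + 0.26² + 0.25² + 0.15² + 0.03² + 0.15² = 0.0256 + 0.0676 + 0.0625 + 0.0225 + 0.0009 + 0.0225 = 0.2016
B = 1 / 0.2016 = 4.9603
Bₛ = (B − 1)/(n − 1) = (4.9603 − 1)/(6 − 1) = 3.9603/5 = 0.7921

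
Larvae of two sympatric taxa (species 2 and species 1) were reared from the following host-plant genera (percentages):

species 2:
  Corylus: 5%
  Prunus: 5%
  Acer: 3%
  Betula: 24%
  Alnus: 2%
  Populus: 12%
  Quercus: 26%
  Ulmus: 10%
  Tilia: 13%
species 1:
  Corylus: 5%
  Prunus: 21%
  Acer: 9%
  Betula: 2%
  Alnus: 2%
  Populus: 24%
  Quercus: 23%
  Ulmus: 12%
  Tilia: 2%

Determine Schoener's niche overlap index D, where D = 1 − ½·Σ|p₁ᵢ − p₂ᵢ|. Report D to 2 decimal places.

0.64

Convert percentages to proportions (divide by 100).
Σ|p₁ᵢ − p₂ᵢ| = 0.00 + 0.16 + 0.06 + 0.22 + 0.00 + 0.12 + 0.03 + 0.02 + 0.11 = 0.72
D = 1 − ½ × 0.72 = 1 − 0.360 = 0.6400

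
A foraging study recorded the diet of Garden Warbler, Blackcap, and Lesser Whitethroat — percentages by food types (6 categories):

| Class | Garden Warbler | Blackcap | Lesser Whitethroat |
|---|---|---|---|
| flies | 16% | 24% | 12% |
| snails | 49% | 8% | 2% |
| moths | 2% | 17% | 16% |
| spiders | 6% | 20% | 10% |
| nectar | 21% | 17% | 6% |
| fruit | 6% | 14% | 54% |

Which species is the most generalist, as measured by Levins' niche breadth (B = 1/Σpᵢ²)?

Blackcap

Convert percentages to proportions (divide by 100).
Σp_Warbᵢ² = 0.16² + 0.49² + 0.02² + 0.06² + 0.21² + 0.06² = 0.0256 + 0.2401 + 0.0004 + 0.0036 + 0.0441 + 0.0036 = 0.3174
B_Warb = 1 / 0.3174 = 3.1506
Σp_Blacᵢ² = 0.24² + 0.08² + 0.17² + 0.20² + 0.17² + 0.14² = 0.0576 + 0.0064 + 0.0289 + 0.0400 + 0.0289 + 0.0196 = 0.1814
B_Blac = 1 / 0.1814 = 5.5127
Σp_Whitᵢ² = 0.12² + 0.02² + 0.16² + 0.10² + 0.06² + 0.54² = 0.0144 + 0.0004 + 0.0256 + 0.0100 + 0.0036 + 0.2916 = 0.3456
B_Whit = 1 / 0.3456 = 2.8935
Highest B → broadest niche (most generalist): Blackcap (B = 5.51).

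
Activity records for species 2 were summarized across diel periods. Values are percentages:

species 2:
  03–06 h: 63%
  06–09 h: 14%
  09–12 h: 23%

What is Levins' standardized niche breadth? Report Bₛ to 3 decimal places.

0.565

Convert percentages to proportions (divide by 100).
Σpᵢ² = 0.63² + 0.14² + 0.23² = 0.3969 + 0.0196 + 0.0529 = 0.4694
B = 1 / 0.4694 = 2.13038
Bₛ = (B − 1)/(n − 1) = (2.13038 − 1)/(3 − 1) = 1.13038/2 = 0.56519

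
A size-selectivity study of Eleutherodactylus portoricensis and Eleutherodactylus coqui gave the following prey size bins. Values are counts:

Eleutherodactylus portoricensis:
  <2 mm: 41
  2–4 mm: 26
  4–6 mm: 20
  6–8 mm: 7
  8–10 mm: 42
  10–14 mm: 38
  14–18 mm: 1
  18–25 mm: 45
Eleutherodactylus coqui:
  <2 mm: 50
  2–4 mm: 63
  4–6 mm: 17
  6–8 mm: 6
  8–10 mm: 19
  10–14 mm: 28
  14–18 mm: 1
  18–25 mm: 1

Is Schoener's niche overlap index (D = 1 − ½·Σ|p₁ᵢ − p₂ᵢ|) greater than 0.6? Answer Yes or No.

Yes

Proportions for Eleutherodactylus portoricensis (n=220): 41/220=0.1864, 26/220=0.1182, 20/220=0.0909, 7/220=0.0318, 42/220=0.1909, 38/220=0.1727, 1/220=0.0045, 45/220=0.2045
Proportions for Eleutherodactylus coqui (n=185): 50/185=0.2703, 63/185=0.3405, 17/185=0.0919, 6/185=0.0324, 19/185=0.1027, 28/185=0.1514, 1/185=0.0054, 1/185=0.0054
Σ|p₁ᵢ − p₂ᵢ| = 0.0839 + 0.2223 + 0.0010 + 0.0006 + 0.0882 + 0.0213 + 0.0009 + 0.1991 = 0.6173
D = 1 − ½ × 0.6173 = 1 − 0.30865 = 0.69135
D = 0.69135 > 0.6 → Yes.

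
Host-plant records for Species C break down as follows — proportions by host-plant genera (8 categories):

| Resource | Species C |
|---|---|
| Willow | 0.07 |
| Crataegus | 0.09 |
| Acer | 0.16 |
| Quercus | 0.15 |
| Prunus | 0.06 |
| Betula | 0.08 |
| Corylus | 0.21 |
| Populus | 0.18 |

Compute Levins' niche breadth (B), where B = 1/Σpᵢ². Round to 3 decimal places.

Σpᵢ² = 0.07² + 0.09² + 0.16² + 0.15² + 0.06² + 0.08² + 0.21² + 0.18² = 0.0049 + 0.0081 + 0.0256 + 0.0225 + 0.0036 + 0.0064 + 0.0441 + 0.0324 = 0.1476
B = 1 / 0.1476 = 6.77507

6.775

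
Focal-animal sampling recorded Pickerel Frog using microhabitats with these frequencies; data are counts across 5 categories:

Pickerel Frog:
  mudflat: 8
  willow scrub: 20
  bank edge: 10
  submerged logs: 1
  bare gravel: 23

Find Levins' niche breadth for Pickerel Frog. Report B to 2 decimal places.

3.51

Proportions for Pickerel Frog (n=62): 8/62=0.1290, 20/62=0.3226, 10/62=0.1613, 1/62=0.0161, 23/62=0.3710
Σpᵢ² = 0.1290² + 0.3226² + 0.1613² + 0.0161² + 0.3710² = 0.016641 + 0.104071 + 0.026018 + 0.000259 + 0.137641 = 0.284630
B = 1 / 0.284630 = 3.5133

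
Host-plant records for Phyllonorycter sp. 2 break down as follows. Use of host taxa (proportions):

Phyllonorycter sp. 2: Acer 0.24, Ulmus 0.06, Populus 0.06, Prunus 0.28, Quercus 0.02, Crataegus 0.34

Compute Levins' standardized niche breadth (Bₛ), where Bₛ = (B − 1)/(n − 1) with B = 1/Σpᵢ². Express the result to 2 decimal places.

Σpᵢ² = 0.24² + 0.06² + 0.06² + 0.28² + 0.02² + 0.34² = 0.0576 + 0.0036 + 0.0036 + 0.0784 + 0.0004 + 0.1156 = 0.2592
B = 1 / 0.2592 = 3.8580
Bₛ = (B − 1)/(n − 1) = (3.8580 − 1)/(6 − 1) = 2.8580/5 = 0.5716

0.57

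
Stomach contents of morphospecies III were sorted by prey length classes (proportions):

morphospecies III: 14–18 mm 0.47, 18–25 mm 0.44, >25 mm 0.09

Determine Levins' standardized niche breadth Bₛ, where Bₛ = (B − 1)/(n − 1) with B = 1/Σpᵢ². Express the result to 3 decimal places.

0.683

Σpᵢ² = 0.47² + 0.44² + 0.09² = 0.2209 + 0.1936 + 0.0081 = 0.4226
B = 1 / 0.4226 = 2.36630
Bₛ = (B − 1)/(n − 1) = (2.36630 − 1)/(3 − 1) = 1.36630/2 = 0.68315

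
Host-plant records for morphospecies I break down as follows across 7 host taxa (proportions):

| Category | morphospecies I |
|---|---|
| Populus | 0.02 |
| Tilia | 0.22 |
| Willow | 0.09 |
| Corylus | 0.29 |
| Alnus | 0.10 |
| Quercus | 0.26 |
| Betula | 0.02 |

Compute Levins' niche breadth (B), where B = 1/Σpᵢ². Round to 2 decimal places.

4.57

Σpᵢ² = 0.02² + 0.22² + 0.09² + 0.29² + 0.10² + 0.26² + 0.02² = 0.0004 + 0.0484 + 0.0081 + 0.0841 + 0.0100 + 0.0676 + 0.0004 = 0.2190
B = 1 / 0.2190 = 4.5662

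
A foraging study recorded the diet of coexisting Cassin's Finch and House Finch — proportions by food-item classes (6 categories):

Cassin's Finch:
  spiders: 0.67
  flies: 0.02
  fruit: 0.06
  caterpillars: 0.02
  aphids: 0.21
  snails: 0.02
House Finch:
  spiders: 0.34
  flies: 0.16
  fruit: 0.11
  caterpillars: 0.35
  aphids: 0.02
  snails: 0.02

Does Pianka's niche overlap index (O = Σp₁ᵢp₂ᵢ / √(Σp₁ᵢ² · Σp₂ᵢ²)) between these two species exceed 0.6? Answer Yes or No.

Yes

Σ p₁ᵢp₂ᵢ = 0.2278 + 0.0032 + 0.0066 + 0.0070 + 0.0042 + 0.0004 = 0.2492
Σp_1ᵢ² = 0.67² + 0.02² + 0.06² + 0.02² + 0.21² + 0.02² = 0.4489 + 0.0004 + 0.0036 + 0.0004 + 0.0441 + 0.0004 = 0.4978
Σp_2ᵢ² = 0.34² + 0.16² + 0.11² + 0.35² + 0.02² + 0.02² = 0.1156 + 0.0256 + 0.0121 + 0.1225 + 0.0004 + 0.0004 = 0.2766
O = 0.2492 / √(0.4978 × 0.2766) = 0.2492 / 0.37107 = 0.6716
O = 0.6716 > 0.6 → Yes.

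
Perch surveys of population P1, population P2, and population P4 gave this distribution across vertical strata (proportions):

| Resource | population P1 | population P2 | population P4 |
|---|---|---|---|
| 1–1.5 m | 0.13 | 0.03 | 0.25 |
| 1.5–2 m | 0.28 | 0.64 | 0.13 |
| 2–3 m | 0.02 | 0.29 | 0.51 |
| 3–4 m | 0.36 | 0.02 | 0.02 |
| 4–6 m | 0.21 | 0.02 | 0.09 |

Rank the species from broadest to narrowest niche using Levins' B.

Σp_P1ᵢ² = 0.13² + 0.28² + 0.02² + 0.36² + 0.21² = 0.0169 + 0.0784 + 0.0004 + 0.1296 + 0.0441 = 0.2694
B_P1 = 1 / 0.2694 = 3.7120
Σp_P2ᵢ² = 0.03² + 0.64² + 0.29² + 0.02² + 0.02² = 0.0009 + 0.4096 + 0.0841 + 0.0004 + 0.0004 = 0.4954
B_P2 = 1 / 0.4954 = 2.0186
Σp_P4ᵢ² = 0.25² + 0.13² + 0.51² + 0.02² + 0.09² = 0.0625 + 0.0169 + 0.2601 + 0.0004 + 0.0081 = 0.3480
B_P4 = 1 / 0.3480 = 2.8736
Ranking by B (broadest → narrowest): population P1 (3.71) > population P4 (2.87) > population P2 (2.02)

population P1 > population P4 > population P2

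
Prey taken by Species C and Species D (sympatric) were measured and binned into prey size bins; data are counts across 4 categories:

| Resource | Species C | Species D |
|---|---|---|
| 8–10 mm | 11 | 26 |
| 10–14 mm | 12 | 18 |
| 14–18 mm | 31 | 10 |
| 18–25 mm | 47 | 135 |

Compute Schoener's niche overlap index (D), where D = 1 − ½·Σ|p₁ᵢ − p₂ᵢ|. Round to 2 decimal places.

0.72

Proportions for Species C (n=101): 11/101=0.1089, 12/101=0.1188, 31/101=0.3069, 47/101=0.4653
Proportions for Species D (n=189): 26/189=0.1376, 18/189=0.0952, 10/189=0.0529, 135/189=0.7143
Σ|p₁ᵢ − p₂ᵢ| = 0.0287 + 0.0236 + 0.2540 + 0.2490 = 0.5553
D = 1 − ½ × 0.5553 = 1 − 0.27765 = 0.72235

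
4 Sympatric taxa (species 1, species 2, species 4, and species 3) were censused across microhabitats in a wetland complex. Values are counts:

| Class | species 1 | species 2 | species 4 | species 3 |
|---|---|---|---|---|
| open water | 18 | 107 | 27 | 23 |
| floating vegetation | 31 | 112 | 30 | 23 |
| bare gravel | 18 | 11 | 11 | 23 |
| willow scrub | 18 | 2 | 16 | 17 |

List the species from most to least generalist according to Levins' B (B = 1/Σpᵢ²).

Proportions for species 1 (n=85): 18/85=0.2118, 31/85=0.3647, 18/85=0.2118, 18/85=0.2118
Proportions for species 2 (n=232): 107/232=0.4612, 112/232=0.4828, 11/232=0.0474, 2/232=0.0086
Proportions for species 4 (n=84): 27/84=0.3214, 30/84=0.3571, 11/84=0.1310, 16/84=0.1905
Proportions for species 3 (n=86): 23/86=0.2674, 23/86=0.2674, 23/86=0.2674, 17/86=0.1977
Σp_1ᵢ² = 0.2118² + 0.3647² + 0.2118² + 0.2118² = 0.044859 + 0.133006 + 0.044859 + 0.044859 = 0.267583
B_1 = 1 / 0.267583 = 3.7372
Σp_2ᵢ² = 0.4612² + 0.4828² + 0.0474² + 0.0086² = 0.212705 + 0.233096 + 0.002247 + 0.000074 = 0.448122
B_2 = 1 / 0.448122 = 2.2315
Σp_4ᵢ² = 0.3214² + 0.3571² + 0.1310² + 0.1905² = 0.103298 + 0.127520 + 0.017161 + 0.036290 = 0.284269
B_4 = 1 / 0.284269 = 3.5178
Σp_3ᵢ² = 0.2674² + 0.2674² + 0.2674² + 0.1977² = 0.071503 + 0.071503 + 0.071503 + 0.039085 = 0.253594
B_3 = 1 / 0.253594 = 3.9433
Ranking by B (broadest → narrowest): species 3 (3.94) > species 1 (3.74) > species 4 (3.52) > species 2 (2.23)

species 3 > species 1 > species 4 > species 2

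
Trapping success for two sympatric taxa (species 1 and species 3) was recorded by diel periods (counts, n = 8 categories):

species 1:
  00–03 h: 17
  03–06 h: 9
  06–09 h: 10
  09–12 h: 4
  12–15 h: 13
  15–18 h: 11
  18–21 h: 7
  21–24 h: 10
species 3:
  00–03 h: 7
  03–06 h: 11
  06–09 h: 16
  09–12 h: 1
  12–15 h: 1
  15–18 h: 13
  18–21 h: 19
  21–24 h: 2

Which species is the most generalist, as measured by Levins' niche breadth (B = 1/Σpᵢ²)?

species 1

Proportions for species 1 (n=81): 17/81=0.2099, 9/81=0.1111, 10/81=0.1235, 4/81=0.0494, 13/81=0.1605, 11/81=0.1358, 7/81=0.0864, 10/81=0.1235
Proportions for species 3 (n=70): 7/70=0.1000, 11/70=0.1571, 16/70=0.2286, 1/70=0.0143, 1/70=0.0143, 13/70=0.1857, 19/70=0.2714, 2/70=0.0286
Σp_1ᵢ² = 0.2099² + 0.1111² + 0.1235² + 0.0494² + 0.1605² + 0.1358² + 0.0864² + 0.1235² = 0.044058 + 0.012343 + 0.015252 + 0.002440 + 0.025760 + 0.018442 + 0.007465 + 0.015252 = 0.141012
B_1 = 1 / 0.141012 = 7.0916
Σp_3ᵢ² = 0.1000² + 0.1571² + 0.2286² + 0.0143² + 0.0143² + 0.1857² + 0.2714² + 0.0286² = 0.010000 + 0.024680 + 0.052258 + 0.000204 + 0.000204 + 0.034484 + 0.073658 + 0.000818 = 0.196306
B_3 = 1 / 0.196306 = 5.0941
Highest B → broadest niche (most generalist): species 1 (B = 7.09).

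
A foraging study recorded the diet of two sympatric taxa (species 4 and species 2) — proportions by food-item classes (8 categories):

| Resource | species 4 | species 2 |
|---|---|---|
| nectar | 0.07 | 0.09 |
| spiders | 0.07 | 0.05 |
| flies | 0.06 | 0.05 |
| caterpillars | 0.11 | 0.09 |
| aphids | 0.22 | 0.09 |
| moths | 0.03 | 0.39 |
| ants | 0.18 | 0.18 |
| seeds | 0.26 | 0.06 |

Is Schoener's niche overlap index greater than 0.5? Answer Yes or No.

Yes

Σ|p₁ᵢ − p₂ᵢ| = 0.02 + 0.02 + 0.01 + 0.02 + 0.13 + 0.36 + 0.00 + 0.20 = 0.76
D = 1 − ½ × 0.76 = 1 − 0.380 = 0.6200
D = 0.6200 > 0.5 → Yes.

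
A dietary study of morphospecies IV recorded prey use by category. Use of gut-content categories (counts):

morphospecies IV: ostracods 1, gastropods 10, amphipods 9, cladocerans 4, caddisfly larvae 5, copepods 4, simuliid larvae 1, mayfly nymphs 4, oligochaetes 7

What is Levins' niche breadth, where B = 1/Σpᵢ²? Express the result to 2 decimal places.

Proportions for morphospecies IV (n=45): 1/45=0.0222, 10/45=0.2222, 9/45=0.2000, 4/45=0.0889, 5/45=0.1111, 4/45=0.0889, 1/45=0.0222, 4/45=0.0889, 7/45=0.1556
Σpᵢ² = 0.0222² + 0.2222² + 0.2000² + 0.0889² + 0.1111² + 0.0889² + 0.0222² + 0.0889² + 0.1556² = 0.000493 + 0.049373 + 0.040000 + 0.007903 + 0.012343 + 0.007903 + 0.000493 + 0.007903 + 0.024211 = 0.150622
B = 1 / 0.150622 = 6.6391

6.64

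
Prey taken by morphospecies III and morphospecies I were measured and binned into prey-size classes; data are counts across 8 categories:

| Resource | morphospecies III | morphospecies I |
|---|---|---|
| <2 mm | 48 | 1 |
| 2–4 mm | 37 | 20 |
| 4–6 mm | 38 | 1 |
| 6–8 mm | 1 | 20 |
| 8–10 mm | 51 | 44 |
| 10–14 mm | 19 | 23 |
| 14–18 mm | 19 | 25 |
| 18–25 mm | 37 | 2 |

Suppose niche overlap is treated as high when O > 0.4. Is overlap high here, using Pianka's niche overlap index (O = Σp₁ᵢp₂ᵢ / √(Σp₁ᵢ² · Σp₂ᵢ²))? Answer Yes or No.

Proportions for morphospecies III (n=250): 48/250=0.1920, 37/250=0.1480, 38/250=0.1520, 1/250=0.0040, 51/250=0.2040, 19/250=0.0760, 19/250=0.0760, 37/250=0.1480
Proportions for morphospecies I (n=136): 1/136=0.0074, 20/136=0.1471, 1/136=0.0074, 20/136=0.1471, 44/136=0.3235, 23/136=0.1691, 25/136=0.1838, 2/136=0.0147
Σ p₁ᵢp₂ᵢ = 0.001421 + 0.021771 + 0.001125 + 0.000588 + 0.065994 + 0.012852 + 0.013969 + 0.002176 = 0.119896
Σp_1ᵢ² = 0.1920² + 0.1480² + 0.1520² + 0.0040² + 0.2040² + 0.0760² + 0.0760² + 0.1480² = 0.036864 + 0.021904 + 0.023104 + 0.000016 + 0.041616 + 0.005776 + 0.005776 + 0.021904 = 0.156960
Σp_2ᵢ² = 0.0074² + 0.1471² + 0.0074² + 0.1471² + 0.3235² + 0.1691² + 0.1838² + 0.0147² = 0.000055 + 0.021638 + 0.000055 + 0.021638 + 0.104652 + 0.028595 + 0.033782 + 0.000216 = 0.210631
O = 0.119896 / √(0.156960 × 0.210631) = 0.119896 / 0.1818259 = 0.6594
O = 0.6594 > 0.4 → Yes.

Yes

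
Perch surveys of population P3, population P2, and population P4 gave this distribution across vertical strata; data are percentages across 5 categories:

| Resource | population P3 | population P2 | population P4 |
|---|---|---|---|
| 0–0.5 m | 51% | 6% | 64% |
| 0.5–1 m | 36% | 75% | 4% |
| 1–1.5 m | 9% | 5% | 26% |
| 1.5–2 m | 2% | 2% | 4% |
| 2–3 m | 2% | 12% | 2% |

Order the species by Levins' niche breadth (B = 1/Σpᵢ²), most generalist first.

population P3 > population P4 > population P2

Convert percentages to proportions (divide by 100).
Σp_P3ᵢ² = 0.51² + 0.36² + 0.09² + 0.02² + 0.02² = 0.2601 + 0.1296 + 0.0081 + 0.0004 + 0.0004 = 0.3986
B_P3 = 1 / 0.3986 = 2.5088
Σp_P2ᵢ² = 0.06² + 0.75² + 0.05² + 0.02² + 0.12² = 0.0036 + 0.5625 + 0.0025 + 0.0004 + 0.0144 = 0.5834
B_P2 = 1 / 0.5834 = 1.7141
Σp_P4ᵢ² = 0.64² + 0.04² + 0.26² + 0.04² + 0.02² = 0.4096 + 0.0016 + 0.0676 + 0.0016 + 0.0004 = 0.4808
B_P4 = 1 / 0.4808 = 2.0799
Ranking by B (broadest → narrowest): population P3 (2.51) > population P4 (2.08) > population P2 (1.71)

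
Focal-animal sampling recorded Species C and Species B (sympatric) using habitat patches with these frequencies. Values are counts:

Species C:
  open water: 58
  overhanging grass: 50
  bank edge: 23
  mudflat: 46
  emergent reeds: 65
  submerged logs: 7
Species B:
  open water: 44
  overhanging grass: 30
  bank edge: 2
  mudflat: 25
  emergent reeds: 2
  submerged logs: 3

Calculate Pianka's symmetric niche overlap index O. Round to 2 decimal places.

Proportions for Species C (n=249): 58/249=0.2329, 50/249=0.2008, 23/249=0.0924, 46/249=0.1847, 65/249=0.2610, 7/249=0.0281
Proportions for Species B (n=106): 44/106=0.4151, 30/106=0.2830, 2/106=0.0189, 25/106=0.2358, 2/106=0.0189, 3/106=0.0283
Σ p₁ᵢp₂ᵢ = 0.096677 + 0.056826 + 0.001746 + 0.043552 + 0.004933 + 0.000795 = 0.204529
Σp_1ᵢ² = 0.2329² + 0.2008² + 0.0924² + 0.1847² + 0.2610² + 0.0281² = 0.054242 + 0.040321 + 0.008538 + 0.034114 + 0.068121 + 0.000790 = 0.206126
Σp_2ᵢ² = 0.4151² + 0.2830² + 0.0189² + 0.2358² + 0.0189² + 0.0283² = 0.172308 + 0.080089 + 0.000357 + 0.055602 + 0.000357 + 0.000801 = 0.309514
O = 0.204529 / √(0.206126 × 0.309514) = 0.204529 / 0.2525844 = 0.8097

0.81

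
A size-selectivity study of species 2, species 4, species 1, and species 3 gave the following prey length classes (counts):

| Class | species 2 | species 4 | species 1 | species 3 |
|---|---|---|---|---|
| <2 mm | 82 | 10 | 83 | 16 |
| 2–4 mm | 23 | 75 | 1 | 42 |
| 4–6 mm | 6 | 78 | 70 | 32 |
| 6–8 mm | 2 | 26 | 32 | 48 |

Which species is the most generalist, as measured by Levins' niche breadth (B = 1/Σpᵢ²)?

Proportions for species 2 (n=113): 82/113=0.7257, 23/113=0.2035, 6/113=0.0531, 2/113=0.0177
Proportions for species 4 (n=189): 10/189=0.0529, 75/189=0.3968, 78/189=0.4127, 26/189=0.1376
Proportions for species 1 (n=186): 83/186=0.4462, 1/186=0.0054, 70/186=0.3763, 32/186=0.1720
Proportions for species 3 (n=138): 16/138=0.1159, 42/138=0.3043, 32/138=0.2319, 48/138=0.3478
Σp_2ᵢ² = 0.7257² + 0.2035² + 0.0531² + 0.0177² = 0.526640 + 0.041412 + 0.002820 + 0.000313 = 0.571185
B_2 = 1 / 0.571185 = 1.7507
Σp_4ᵢ² = 0.0529² + 0.3968² + 0.4127² + 0.1376² = 0.002798 + 0.157450 + 0.170321 + 0.018934 = 0.349503
B_4 = 1 / 0.349503 = 2.8612
Σp_1ᵢ² = 0.4462² + 0.0054² + 0.3763² + 0.1720² = 0.199094 + 0.000029 + 0.141602 + 0.029584 = 0.370309
B_1 = 1 / 0.370309 = 2.7004
Σp_3ᵢ² = 0.1159² + 0.3043² + 0.2319² + 0.3478² = 0.013433 + 0.092598 + 0.053778 + 0.120965 = 0.280774
B_3 = 1 / 0.280774 = 3.5616
Highest B → broadest niche (most generalist): species 3 (B = 3.56).

species 3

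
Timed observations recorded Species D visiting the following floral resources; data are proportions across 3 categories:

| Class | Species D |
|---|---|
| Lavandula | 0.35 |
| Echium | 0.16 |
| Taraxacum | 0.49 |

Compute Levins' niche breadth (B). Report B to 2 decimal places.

2.58

Σpᵢ² = 0.35² + 0.16² + 0.49² = 0.1225 + 0.0256 + 0.2401 = 0.3882
B = 1 / 0.3882 = 2.5760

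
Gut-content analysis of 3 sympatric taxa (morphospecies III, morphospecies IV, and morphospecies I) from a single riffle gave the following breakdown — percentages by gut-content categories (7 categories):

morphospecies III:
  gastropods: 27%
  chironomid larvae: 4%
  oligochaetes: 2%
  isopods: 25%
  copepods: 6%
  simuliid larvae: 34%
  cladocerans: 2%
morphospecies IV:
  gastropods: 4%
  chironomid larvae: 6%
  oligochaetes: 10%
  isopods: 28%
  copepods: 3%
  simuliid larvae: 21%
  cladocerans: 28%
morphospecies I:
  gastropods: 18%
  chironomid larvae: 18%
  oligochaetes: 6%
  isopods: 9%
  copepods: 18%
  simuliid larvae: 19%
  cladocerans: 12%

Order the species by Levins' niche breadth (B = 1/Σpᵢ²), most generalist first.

Convert percentages to proportions (divide by 100).
Σp_IIIᵢ² = 0.27² + 0.04² + 0.02² + 0.25² + 0.06² + 0.34² + 0.02² = 0.0729 + 0.0016 + 0.0004 + 0.0625 + 0.0036 + 0.1156 + 0.0004 = 0.2570
B_III = 1 / 0.2570 = 3.8911
Σp_IVᵢ² = 0.04² + 0.06² + 0.10² + 0.28² + 0.03² + 0.21² + 0.28² = 0.0016 + 0.0036 + 0.0100 + 0.0784 + 0.0009 + 0.0441 + 0.0784 = 0.2170
B_IV = 1 / 0.2170 = 4.6083
Σp_Iᵢ² = 0.18² + 0.18² + 0.06² + 0.09² + 0.18² + 0.19² + 0.12² = 0.0324 + 0.0324 + 0.0036 + 0.0081 + 0.0324 + 0.0361 + 0.0144 = 0.1594
B_I = 1 / 0.1594 = 6.2735
Ranking by B (broadest → narrowest): morphospecies I (6.27) > morphospecies IV (4.61) > morphospecies III (3.89)

morphospecies I > morphospecies IV > morphospecies III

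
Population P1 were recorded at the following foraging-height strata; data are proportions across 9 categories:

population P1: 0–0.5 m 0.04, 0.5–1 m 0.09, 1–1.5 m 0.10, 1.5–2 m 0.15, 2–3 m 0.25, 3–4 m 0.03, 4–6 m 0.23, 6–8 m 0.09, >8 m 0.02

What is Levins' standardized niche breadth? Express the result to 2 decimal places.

Σpᵢ² = 0.04² + 0.09² + 0.10² + 0.15² + 0.25² + 0.03² + 0.23² + 0.09² + 0.02² = 0.0016 + 0.0081 + 0.0100 + 0.0225 + 0.0625 + 0.0009 + 0.0529 + 0.0081 + 0.0004 = 0.1670
B = 1 / 0.1670 = 5.9880
Bₛ = (B − 1)/(n − 1) = (5.9880 − 1)/(9 − 1) = 4.9880/8 = 0.6235

0.62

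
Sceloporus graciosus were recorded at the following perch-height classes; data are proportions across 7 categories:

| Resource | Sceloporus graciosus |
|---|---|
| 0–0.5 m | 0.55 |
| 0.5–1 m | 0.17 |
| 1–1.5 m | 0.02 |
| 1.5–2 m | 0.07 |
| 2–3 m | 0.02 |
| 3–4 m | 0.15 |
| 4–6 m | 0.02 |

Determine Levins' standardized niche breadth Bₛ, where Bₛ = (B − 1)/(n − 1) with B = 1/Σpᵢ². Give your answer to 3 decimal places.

Σpᵢ² = 0.55² + 0.17² + 0.02² + 0.07² + 0.02² + 0.15² + 0.02² = 0.3025 + 0.0289 + 0.0004 + 0.0049 + 0.0004 + 0.0225 + 0.0004 = 0.3600
B = 1 / 0.3600 = 2.77778
Bₛ = (B − 1)/(n − 1) = (2.77778 − 1)/(7 − 1) = 1.77778/6 = 0.29630

0.296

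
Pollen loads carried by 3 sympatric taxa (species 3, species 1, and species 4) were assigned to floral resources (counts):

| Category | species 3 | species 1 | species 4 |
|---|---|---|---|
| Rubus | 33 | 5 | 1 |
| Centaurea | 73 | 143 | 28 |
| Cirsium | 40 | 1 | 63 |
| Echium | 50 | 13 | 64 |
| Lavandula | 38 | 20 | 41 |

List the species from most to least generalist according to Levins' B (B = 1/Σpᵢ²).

Proportions for species 3 (n=234): 33/234=0.1410, 73/234=0.3120, 40/234=0.1709, 50/234=0.2137, 38/234=0.1624
Proportions for species 1 (n=182): 5/182=0.0275, 143/182=0.7857, 1/182=0.0055, 13/182=0.0714, 20/182=0.1099
Proportions for species 4 (n=197): 1/197=0.0051, 28/197=0.1421, 63/197=0.3198, 64/197=0.3249, 41/197=0.2081
Σp_3ᵢ² = 0.1410² + 0.3120² + 0.1709² + 0.2137² + 0.1624² = 0.019881 + 0.097344 + 0.029207 + 0.045668 + 0.026374 = 0.218474
B_3 = 1 / 0.218474 = 4.5772
Σp_1ᵢ² = 0.0275² + 0.7857² + 0.0055² + 0.0714² + 0.1099² = 0.000756 + 0.617324 + 0.000030 + 0.005098 + 0.012078 = 0.635286
B_1 = 1 / 0.635286 = 1.5741
Σp_4ᵢ² = 0.0051² + 0.1421² + 0.3198² + 0.3249² + 0.2081² = 0.000026 + 0.020192 + 0.102272 + 0.105560 + 0.043306 = 0.271356
B_4 = 1 / 0.271356 = 3.6852
Ranking by B (broadest → narrowest): species 3 (4.58) > species 4 (3.69) > species 1 (1.57)

species 3 > species 4 > species 1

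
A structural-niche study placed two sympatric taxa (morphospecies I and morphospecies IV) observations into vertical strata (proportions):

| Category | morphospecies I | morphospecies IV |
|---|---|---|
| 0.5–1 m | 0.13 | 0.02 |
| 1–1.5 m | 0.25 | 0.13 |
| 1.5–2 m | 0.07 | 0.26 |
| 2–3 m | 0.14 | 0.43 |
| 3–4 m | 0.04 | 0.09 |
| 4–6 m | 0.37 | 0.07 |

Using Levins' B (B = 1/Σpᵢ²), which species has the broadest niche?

Σp_Iᵢ² = 0.13² + 0.25² + 0.07² + 0.14² + 0.04² + 0.37² = 0.0169 + 0.0625 + 0.0049 + 0.0196 + 0.0016 + 0.1369 = 0.2424
B_I = 1 / 0.2424 = 4.1254
Σp_IVᵢ² = 0.02² + 0.13² + 0.26² + 0.43² + 0.09² + 0.07² = 0.0004 + 0.0169 + 0.0676 + 0.1849 + 0.0081 + 0.0049 = 0.2828
B_IV = 1 / 0.2828 = 3.5361
Highest B → broadest niche (most generalist): morphospecies I (B = 4.13).

morphospecies I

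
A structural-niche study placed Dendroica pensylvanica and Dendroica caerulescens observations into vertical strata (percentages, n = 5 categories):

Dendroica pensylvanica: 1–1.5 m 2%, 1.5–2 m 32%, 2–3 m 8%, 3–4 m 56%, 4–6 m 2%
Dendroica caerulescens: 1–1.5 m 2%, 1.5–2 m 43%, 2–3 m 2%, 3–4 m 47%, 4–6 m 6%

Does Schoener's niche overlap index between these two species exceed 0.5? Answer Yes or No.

Yes

Convert percentages to proportions (divide by 100).
Σ|p₁ᵢ − p₂ᵢ| = 0.00 + 0.11 + 0.06 + 0.09 + 0.04 = 0.30
D = 1 − ½ × 0.30 = 1 − 0.150 = 0.8500
D = 0.8500 > 0.5 → Yes.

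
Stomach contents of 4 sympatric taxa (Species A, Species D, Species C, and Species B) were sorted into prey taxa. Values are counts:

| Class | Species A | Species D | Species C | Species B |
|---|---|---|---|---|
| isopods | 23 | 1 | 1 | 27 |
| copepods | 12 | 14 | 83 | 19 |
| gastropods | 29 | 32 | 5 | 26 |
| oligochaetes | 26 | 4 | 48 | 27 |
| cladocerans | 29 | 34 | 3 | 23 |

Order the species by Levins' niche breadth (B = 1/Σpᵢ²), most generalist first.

Proportions for Species A (n=119): 23/119=0.1933, 12/119=0.1008, 29/119=0.2437, 26/119=0.2185, 29/119=0.2437
Proportions for Species D (n=85): 1/85=0.0118, 14/85=0.1647, 32/85=0.3765, 4/85=0.0471, 34/85=0.4000
Proportions for Species C (n=140): 1/140=0.0071, 83/140=0.5929, 5/140=0.0357, 48/140=0.3429, 3/140=0.0214
Proportions for Species B (n=122): 27/122=0.2213, 19/122=0.1557, 26/122=0.2131, 27/122=0.2213, 23/122=0.1885
Σp_Aᵢ² = 0.1933² + 0.1008² + 0.2437² + 0.2185² + 0.2437² = 0.037365 + 0.010161 + 0.059390 + 0.047742 + 0.059390 = 0.214048
B_A = 1 / 0.214048 = 4.6718
Σp_Dᵢ² = 0.0118² + 0.1647² + 0.3765² + 0.0471² + 0.4000² = 0.000139 + 0.027126 + 0.141752 + 0.002218 + 0.160000 = 0.331235
B_D = 1 / 0.331235 = 3.0190
Σp_Cᵢ² = 0.0071² + 0.5929² + 0.0357² + 0.3429² + 0.0214² = 0.000050 + 0.351530 + 0.001274 + 0.117580 + 0.000458 = 0.470892
B_C = 1 / 0.470892 = 2.1236
Σp_Bᵢ² = 0.2213² + 0.1557² + 0.2131² + 0.2213² + 0.1885² = 0.048974 + 0.024242 + 0.045412 + 0.048974 + 0.035532 = 0.203134
B_B = 1 / 0.203134 = 4.9229
Ranking by B (broadest → narrowest): Species B (4.92) > Species A (4.67) > Species D (3.02) > Species C (2.12)

Species B > Species A > Species D > Species C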